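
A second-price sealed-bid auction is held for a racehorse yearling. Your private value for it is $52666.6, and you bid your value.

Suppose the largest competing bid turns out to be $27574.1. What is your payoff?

Your bid $52666.6 exceeds the highest competing bid $27574.1, so you win.
In a second-price auction the winner pays the second-highest bid, $27574.1.
Payoff = value − price = $52666.6 − $27574.1 = $25092.5.

$25092.5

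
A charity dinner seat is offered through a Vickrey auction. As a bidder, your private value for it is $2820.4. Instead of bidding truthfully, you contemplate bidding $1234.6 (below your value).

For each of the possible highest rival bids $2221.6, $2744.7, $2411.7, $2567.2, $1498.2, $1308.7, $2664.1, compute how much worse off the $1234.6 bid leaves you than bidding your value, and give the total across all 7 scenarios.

The deviation costs you only when the competing bid falls strictly between $1234.6 and $2820.4; elsewhere both bids give the same outcome.
$2221.6: truthful payoff $598.8, deviation payoff $0 → loss $598.8.
$2744.7: truthful payoff $75.7, deviation payoff $0 → loss $75.7.
$2411.7: truthful payoff $408.7, deviation payoff $0 → loss $408.7.
$2567.2: truthful payoff $253.2, deviation payoff $0 → loss $253.2.
$1498.2: truthful payoff $1322.2, deviation payoff $0 → loss $1322.2.
$1308.7: truthful payoff $1511.7, deviation payoff $0 → loss $1511.7.
$2664.1: truthful payoff $156.3, deviation payoff $0 → loss $156.3.
Total loss = $598.8 + $75.7 + $408.7 + $253.2 + $1322.2 + $1511.7 + $156.3 = $4326.6.
Truthful bidding weakly dominates here: raising your bid can only win items priced above your value, and lowering it can only forfeit items priced below.

$4326.6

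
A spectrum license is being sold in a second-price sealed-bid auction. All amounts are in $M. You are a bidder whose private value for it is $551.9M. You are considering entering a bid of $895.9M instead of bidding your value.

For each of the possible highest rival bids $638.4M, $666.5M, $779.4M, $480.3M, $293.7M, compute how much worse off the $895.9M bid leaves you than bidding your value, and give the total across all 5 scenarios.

The deviation costs you only when the competing bid falls strictly between $551.9M and $895.9M; elsewhere both bids give the same outcome.
$638.4M: truthful payoff $0M, deviation payoff −$86.5M → loss $86.5M.
$666.5M: truthful payoff $0M, deviation payoff −$114.6M → loss $114.6M.
$779.4M: truthful payoff $0M, deviation payoff −$227.5M → loss $227.5M.
$480.3M: outcomes coincide → loss $0M.
$293.7M: outcomes coincide → loss $0M.
Total loss = $86.5M + $114.6M + $227.5M = $428.6M.

$428.6M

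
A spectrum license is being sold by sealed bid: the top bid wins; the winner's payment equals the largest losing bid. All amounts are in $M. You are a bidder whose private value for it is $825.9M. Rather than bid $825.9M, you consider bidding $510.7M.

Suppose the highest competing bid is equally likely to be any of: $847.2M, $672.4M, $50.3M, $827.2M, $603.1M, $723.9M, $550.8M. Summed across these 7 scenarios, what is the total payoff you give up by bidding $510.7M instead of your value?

$753.4M

The deviation costs you only when the competing bid falls strictly between $510.7M and $825.9M; elsewhere both bids give the same outcome.
$847.2M: outcomes coincide → loss $0M.
$672.4M: truthful payoff $153.5M, deviation payoff $0M → loss $153.5M.
$50.3M: outcomes coincide → loss $0M.
$827.2M: outcomes coincide → loss $0M.
$603.1M: truthful payoff $222.8M, deviation payoff $0M → loss $222.8M.
$723.9M: truthful payoff $102M, deviation payoff $0M → loss $102M.
$550.8M: truthful payoff $275.1M, deviation payoff $0M → loss $275.1M.
Total loss = $153.5M + $222.8M + $102M + $275.1M = $753.4M.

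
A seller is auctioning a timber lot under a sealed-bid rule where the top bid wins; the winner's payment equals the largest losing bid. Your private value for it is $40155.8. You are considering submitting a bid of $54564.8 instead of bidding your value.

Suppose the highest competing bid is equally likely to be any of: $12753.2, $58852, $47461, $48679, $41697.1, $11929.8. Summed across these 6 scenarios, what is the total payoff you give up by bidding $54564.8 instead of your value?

$17369.7

The deviation costs you only when the competing bid falls strictly between $40155.8 and $54564.8; elsewhere both bids give the same outcome.
$12753.2: outcomes coincide → loss $0.
$58852: outcomes coincide → loss $0.
$47461: truthful payoff $0, deviation payoff −$7305.2 → loss $7305.2.
$48679: truthful payoff $0, deviation payoff −$8523.2 → loss $8523.2.
$41697.1: truthful payoff $0, deviation payoff −$1541.3 → loss $1541.3.
$11929.8: outcomes coincide → loss $0.
Total loss = $7305.2 + $8523.2 + $1541.3 = $17369.7.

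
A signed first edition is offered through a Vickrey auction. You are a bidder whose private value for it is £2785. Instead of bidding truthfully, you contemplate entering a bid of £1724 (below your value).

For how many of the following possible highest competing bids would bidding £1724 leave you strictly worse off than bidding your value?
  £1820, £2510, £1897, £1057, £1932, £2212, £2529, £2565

7

The deviation hurts exactly when the highest competing bid lies strictly between £1724 and £2785 — underbidding then forfeits a profitable win.
£1820: inside the interval → strictly worse (loss £965).
£2510: inside the interval → strictly worse (loss £275).
£1897: inside the interval → strictly worse (loss £888).
£1057: below both → same outcome either way.
£1932: inside the interval → strictly worse (loss £853).
£2212: inside the interval → strictly worse (loss £573).
£2529: inside the interval → strictly worse (loss £256).
£2565: inside the interval → strictly worse (loss £220).
Count: 7.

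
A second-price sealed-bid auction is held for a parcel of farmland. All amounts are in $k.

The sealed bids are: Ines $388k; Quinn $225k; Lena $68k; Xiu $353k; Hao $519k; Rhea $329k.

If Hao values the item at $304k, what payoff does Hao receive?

−$84k

Highest bid: Hao at $519k, so Hao wins.
Second-highest bid: Ines at $388k — that is the price the winner pays.
Hao's payoff = value − price = $304k − $388k = −$84k.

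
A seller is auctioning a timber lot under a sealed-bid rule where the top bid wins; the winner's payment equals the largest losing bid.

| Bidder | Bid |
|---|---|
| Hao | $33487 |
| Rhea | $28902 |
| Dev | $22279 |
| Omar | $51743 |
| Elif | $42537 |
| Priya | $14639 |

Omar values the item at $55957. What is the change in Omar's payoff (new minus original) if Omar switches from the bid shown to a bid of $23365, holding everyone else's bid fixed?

−$13420

The highest bid among the other bidders is $42537; Omar's bid doesn't change that.
Original bid $51743: Omar is highest, pays the top rival bid $42537; payoff $55957 − $42537 = $13420.
Alternative bid $23365: Omar is not highest (top rival bid is $42537); payoff $0.
Change in payoff = $0 − ($13420) = −$13420.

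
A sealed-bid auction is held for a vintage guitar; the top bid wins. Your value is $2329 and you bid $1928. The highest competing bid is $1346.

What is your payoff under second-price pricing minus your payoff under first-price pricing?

$582

You have the highest bid, so you win under either rule.
Second-price: pay $1346 → payoff $983.
First-price: pay your own bid $1928 → payoff $401.
Difference = $983 − ($401) = $582.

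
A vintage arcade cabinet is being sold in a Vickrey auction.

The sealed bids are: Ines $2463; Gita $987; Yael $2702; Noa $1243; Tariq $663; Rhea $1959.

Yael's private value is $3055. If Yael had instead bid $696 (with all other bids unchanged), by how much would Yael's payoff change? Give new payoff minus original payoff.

The highest bid among the other bidders is $2463; Yael's bid doesn't change that.
Original bid $2702: Yael is highest, pays the top rival bid $2463; payoff $3055 − $2463 = $592.
Alternative bid $696: Yael is not highest (top rival bid is $2463); payoff $0.
Change in payoff = $0 − ($592) = −$592.

−$592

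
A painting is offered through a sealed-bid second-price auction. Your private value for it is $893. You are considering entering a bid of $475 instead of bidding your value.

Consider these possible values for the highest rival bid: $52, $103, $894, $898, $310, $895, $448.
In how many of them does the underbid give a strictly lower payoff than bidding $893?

The deviation hurts exactly when the highest competing bid lies strictly between $475 and $893 — underbidding then forfeits a profitable win.
$52: below both → same outcome either way.
$103: below both → same outcome either way.
$894: above both → same outcome either way.
$898: above both → same outcome either way.
$310: below both → same outcome either way.
$895: above both → same outcome either way.
$448: below both → same outcome either way.
Count: 0.

0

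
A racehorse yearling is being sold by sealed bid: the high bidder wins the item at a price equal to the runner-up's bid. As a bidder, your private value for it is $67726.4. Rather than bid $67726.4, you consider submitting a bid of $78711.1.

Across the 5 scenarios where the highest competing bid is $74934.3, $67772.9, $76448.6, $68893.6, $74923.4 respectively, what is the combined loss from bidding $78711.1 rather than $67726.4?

$24340.8

The deviation costs you only when the competing bid falls strictly between $67726.4 and $78711.1; elsewhere both bids give the same outcome.
$74934.3: truthful payoff $0, deviation payoff −$7207.9 → loss $7207.9.
$67772.9: truthful payoff $0, deviation payoff −$46.5 → loss $46.5.
$76448.6: truthful payoff $0, deviation payoff −$8722.2 → loss $8722.2.
$68893.6: truthful payoff $0, deviation payoff −$1167.2 → loss $1167.2.
$74923.4: truthful payoff $0, deviation payoff −$7197 → loss $7197.
Total loss = $7207.9 + $46.5 + $8722.2 + $1167.2 + $7197 = $24340.8.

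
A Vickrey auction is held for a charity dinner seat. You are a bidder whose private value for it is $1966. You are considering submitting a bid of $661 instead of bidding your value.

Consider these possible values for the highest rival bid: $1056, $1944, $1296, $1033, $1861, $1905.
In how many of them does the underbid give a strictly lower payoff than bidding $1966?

The deviation hurts exactly when the highest competing bid lies strictly between $661 and $1966 — underbidding then forfeits a profitable win.
$1056: inside the interval → strictly worse (loss $910).
$1944: inside the interval → strictly worse (loss $22).
$1296: inside the interval → strictly worse (loss $670).
$1033: inside the interval → strictly worse (loss $933).
$1861: inside the interval → strictly worse (loss $105).
$1905: inside the interval → strictly worse (loss $61).
Count: 6.

6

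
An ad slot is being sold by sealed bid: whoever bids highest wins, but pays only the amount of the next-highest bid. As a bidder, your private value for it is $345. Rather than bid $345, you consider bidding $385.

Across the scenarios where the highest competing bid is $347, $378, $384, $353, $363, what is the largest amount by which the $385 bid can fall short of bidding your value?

$347: truthful gives $0, deviation gives −$2 → loss $2.
$378: truthful gives $0, deviation gives −$33 → loss $33.
$384: truthful gives $0, deviation gives −$39 → loss $39.
$353: truthful gives $0, deviation gives −$8 → loss $8.
$363: truthful gives $0, deviation gives −$18 → loss $18.
Maximum loss: $39.

$39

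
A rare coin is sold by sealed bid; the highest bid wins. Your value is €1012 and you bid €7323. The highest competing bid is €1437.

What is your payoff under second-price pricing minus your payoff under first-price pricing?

You have the highest bid, so you win under either rule.
Second-price: pay €1437 → payoff −€425.
First-price: pay your own bid €7323 → payoff −€6311.
Difference = −€425 − (−€6311) = €5886.

€5886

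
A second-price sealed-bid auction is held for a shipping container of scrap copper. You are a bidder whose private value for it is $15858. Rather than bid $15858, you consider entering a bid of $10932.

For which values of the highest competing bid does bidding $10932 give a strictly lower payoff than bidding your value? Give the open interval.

($10932, $15858)

If the competing bid is below $10932, both bids win at the same price — no difference.
If it is above $15858, both bids lose — no difference.
If it lies strictly between $10932 and $15858, bidding your value wins at a price below your value (positive payoff) while bidding $10932 loses (payoff 0).
So the deviation strictly hurts on the open interval ($10932, $15858).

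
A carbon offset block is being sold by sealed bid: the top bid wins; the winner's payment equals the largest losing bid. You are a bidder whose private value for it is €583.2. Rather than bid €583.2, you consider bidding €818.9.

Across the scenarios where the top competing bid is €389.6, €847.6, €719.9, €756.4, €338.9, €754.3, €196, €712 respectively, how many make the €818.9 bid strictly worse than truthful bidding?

The deviation hurts exactly when the highest competing bid lies strictly between €583.2 and €818.9 — overbidding then wins at a price above your value.
€389.6: below both → same outcome either way.
€847.6: above both → same outcome either way.
€719.9: inside the interval → strictly worse (loss €136.7).
€756.4: inside the interval → strictly worse (loss €173.2).
€338.9: below both → same outcome either way.
€754.3: inside the interval → strictly worse (loss €171.1).
€196: below both → same outcome either way.
€712: inside the interval → strictly worse (loss €128.8).
Count: 4.

4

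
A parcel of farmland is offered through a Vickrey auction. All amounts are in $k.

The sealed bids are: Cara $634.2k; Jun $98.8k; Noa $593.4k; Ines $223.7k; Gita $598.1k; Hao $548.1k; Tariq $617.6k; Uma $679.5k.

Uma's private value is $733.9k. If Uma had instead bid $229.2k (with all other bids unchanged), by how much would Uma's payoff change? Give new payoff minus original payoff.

−$99.7k

The highest bid among the other bidders is $634.2k; Uma's bid doesn't change that.
Original bid $679.5k: Uma is highest, pays the top rival bid $634.2k; payoff $733.9k − $634.2k = $99.7k.
Alternative bid $229.2k: Uma is not highest (top rival bid is $634.2k); payoff $0k.
Change in payoff = $0k − ($99.7k) = −$99.7k.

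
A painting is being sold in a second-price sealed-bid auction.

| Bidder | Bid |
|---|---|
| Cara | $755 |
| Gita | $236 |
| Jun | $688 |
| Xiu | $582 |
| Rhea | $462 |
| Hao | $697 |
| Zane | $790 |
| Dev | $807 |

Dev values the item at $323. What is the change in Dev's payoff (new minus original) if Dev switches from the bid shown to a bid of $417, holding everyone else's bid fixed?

The highest bid among the other bidders is $790; Dev's bid doesn't change that.
Original bid $807: Dev is highest, pays the top rival bid $790; payoff $323 − $790 = −$467.
Alternative bid $417: Dev is not highest (top rival bid is $790); payoff $0.
Change in payoff = $0 − (−$467) = $467.

$467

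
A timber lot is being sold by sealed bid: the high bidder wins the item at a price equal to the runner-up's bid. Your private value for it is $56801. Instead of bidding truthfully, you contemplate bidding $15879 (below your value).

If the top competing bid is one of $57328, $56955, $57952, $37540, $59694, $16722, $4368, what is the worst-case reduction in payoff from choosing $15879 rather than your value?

$57328: same outcome either way → loss $0.
$56955: same outcome either way → loss $0.
$57952: same outcome either way → loss $0.
$37540: truthful gives $19261, deviation gives $0 → loss $19261.
$59694: same outcome either way → loss $0.
$16722: truthful gives $40079, deviation gives $0 → loss $40079.
$4368: same outcome either way → loss $0.
Maximum loss: $40079.

$40079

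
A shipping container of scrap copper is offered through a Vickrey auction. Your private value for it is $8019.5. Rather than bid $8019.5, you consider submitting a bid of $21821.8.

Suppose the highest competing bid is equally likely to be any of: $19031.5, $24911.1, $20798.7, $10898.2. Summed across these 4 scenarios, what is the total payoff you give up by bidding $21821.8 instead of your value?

$26669.9

The deviation costs you only when the competing bid falls strictly between $8019.5 and $21821.8; elsewhere both bids give the same outcome.
$19031.5: truthful payoff $0, deviation payoff −$11012 → loss $11012.
$24911.1: outcomes coincide → loss $0.
$20798.7: truthful payoff $0, deviation payoff −$12779.2 → loss $12779.2.
$10898.2: truthful payoff $0, deviation payoff −$2878.7 → loss $2878.7.
Total loss = $11012 + $12779.2 + $2878.7 = $26669.9.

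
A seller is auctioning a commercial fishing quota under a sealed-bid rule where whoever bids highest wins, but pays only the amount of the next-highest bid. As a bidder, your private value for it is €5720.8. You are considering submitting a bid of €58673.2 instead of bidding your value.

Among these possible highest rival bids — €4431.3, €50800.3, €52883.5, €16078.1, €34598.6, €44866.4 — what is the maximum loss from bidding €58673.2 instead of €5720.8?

€4431.3: same outcome either way → loss €0.
€50800.3: truthful gives €0, deviation gives −€45079.5 → loss €45079.5.
€52883.5: truthful gives €0, deviation gives −€47162.7 → loss €47162.7.
€16078.1: truthful gives €0, deviation gives −€10357.3 → loss €10357.3.
€34598.6: truthful gives €0, deviation gives −€28877.8 → loss €28877.8.
€44866.4: truthful gives €0, deviation gives −€39145.6 → loss €39145.6.
Maximum loss: €47162.7.

€47162.7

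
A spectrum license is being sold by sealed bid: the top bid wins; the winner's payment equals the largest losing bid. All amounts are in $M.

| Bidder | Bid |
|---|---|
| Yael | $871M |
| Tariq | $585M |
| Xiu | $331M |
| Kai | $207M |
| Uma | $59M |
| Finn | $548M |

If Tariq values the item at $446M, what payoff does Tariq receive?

Highest bid: Yael at $871M, so Yael wins.
Second-highest bid: Tariq at $585M — that is the price the winner pays.
Tariq did not win, so Tariq pays nothing and receives nothing: payoff $0M.

$0M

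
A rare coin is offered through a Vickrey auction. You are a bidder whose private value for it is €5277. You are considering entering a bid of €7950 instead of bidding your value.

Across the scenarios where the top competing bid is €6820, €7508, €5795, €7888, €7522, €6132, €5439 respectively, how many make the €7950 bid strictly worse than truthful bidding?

The deviation hurts exactly when the highest competing bid lies strictly between €5277 and €7950 — overbidding then wins at a price above your value.
€6820: inside the interval → strictly worse (loss €1543).
€7508: inside the interval → strictly worse (loss €2231).
€5795: inside the interval → strictly worse (loss €518).
€7888: inside the interval → strictly worse (loss €2611).
€7522: inside the interval → strictly worse (loss €2245).
€6132: inside the interval → strictly worse (loss €855).
€5439: inside the interval → strictly worse (loss €162).
Count: 7.

7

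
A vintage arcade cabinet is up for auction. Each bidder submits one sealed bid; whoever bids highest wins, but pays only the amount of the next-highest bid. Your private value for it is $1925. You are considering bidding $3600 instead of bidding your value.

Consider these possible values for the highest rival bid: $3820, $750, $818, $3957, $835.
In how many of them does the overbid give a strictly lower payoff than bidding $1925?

0

The deviation hurts exactly when the highest competing bid lies strictly between $1925 and $3600 — overbidding then wins at a price above your value.
$3820: above both → same outcome either way.
$750: below both → same outcome either way.
$818: below both → same outcome either way.
$3957: above both → same outcome either way.
$835: below both → same outcome either way.
Count: 0.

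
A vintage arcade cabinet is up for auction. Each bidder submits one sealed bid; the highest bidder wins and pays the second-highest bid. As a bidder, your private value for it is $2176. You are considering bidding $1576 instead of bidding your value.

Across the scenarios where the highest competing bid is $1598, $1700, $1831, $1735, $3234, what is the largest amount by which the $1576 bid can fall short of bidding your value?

$1598: truthful gives $578, deviation gives $0 → loss $578.
$1700: truthful gives $476, deviation gives $0 → loss $476.
$1831: truthful gives $345, deviation gives $0 → loss $345.
$1735: truthful gives $441, deviation gives $0 → loss $441.
$3234: same outcome either way → loss $0.
Maximum loss: $578.

$578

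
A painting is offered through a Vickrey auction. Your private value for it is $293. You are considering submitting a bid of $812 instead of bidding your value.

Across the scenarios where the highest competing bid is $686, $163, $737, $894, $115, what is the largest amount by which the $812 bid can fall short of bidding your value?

$444

$686: truthful gives $0, deviation gives −$393 → loss $393.
$163: same outcome either way → loss $0.
$737: truthful gives $0, deviation gives −$444 → loss $444.
$894: same outcome either way → loss $0.
$115: same outcome either way → loss $0.
Maximum loss: $444.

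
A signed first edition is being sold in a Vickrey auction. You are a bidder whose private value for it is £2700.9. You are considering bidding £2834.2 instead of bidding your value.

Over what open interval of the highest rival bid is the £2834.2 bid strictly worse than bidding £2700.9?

If the competing bid is below £2700.9, both bids win at the same price — no difference.
If it is above £2834.2, both bids lose — no difference.
If it lies strictly between £2700.9 and £2834.2, bidding your value loses (payoff 0) while bidding £2834.2 wins at a price above your value (payoff negative).
So the deviation strictly hurts on the open interval (£2700.9, £2834.2).

(£2700.9, £2834.2)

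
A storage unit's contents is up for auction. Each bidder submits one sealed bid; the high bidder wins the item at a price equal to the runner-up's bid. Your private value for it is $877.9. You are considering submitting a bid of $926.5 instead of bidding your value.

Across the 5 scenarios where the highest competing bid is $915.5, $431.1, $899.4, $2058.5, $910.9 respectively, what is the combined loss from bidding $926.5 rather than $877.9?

The deviation costs you only when the competing bid falls strictly between $877.9 and $926.5; elsewhere both bids give the same outcome.
$915.5: truthful payoff $0, deviation payoff −$37.6 → loss $37.6.
$431.1: outcomes coincide → loss $0.
$899.4: truthful payoff $0, deviation payoff −$21.5 → loss $21.5.
$2058.5: outcomes coincide → loss $0.
$910.9: truthful payoff $0, deviation payoff −$33 → loss $33.
Total loss = $37.6 + $21.5 + $33 = $92.1.
Because the price is fixed by the runner-up's bid, deviating from your value can only change a good outcome into a bad one — never the reverse.

$92.1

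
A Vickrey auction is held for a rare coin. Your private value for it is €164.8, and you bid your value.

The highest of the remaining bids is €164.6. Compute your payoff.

€0.2

Your bid €164.8 exceeds the highest competing bid €164.6, so you win.
In a second-price auction the winner pays the second-highest bid, €164.6.
Payoff = value − price = €164.8 − €164.6 = €0.2.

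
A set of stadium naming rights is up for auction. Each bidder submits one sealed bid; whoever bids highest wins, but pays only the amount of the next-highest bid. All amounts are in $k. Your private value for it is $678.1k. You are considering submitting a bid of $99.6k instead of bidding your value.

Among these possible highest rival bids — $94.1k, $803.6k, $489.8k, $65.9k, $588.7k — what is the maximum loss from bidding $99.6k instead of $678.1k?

$188.3k

$94.1k: same outcome either way → loss $0k.
$803.6k: same outcome either way → loss $0k.
$489.8k: truthful gives $188.3k, deviation gives $0k → loss $188.3k.
$65.9k: same outcome either way → loss $0k.
$588.7k: truthful gives $89.4k, deviation gives $0k → loss $89.4k.
Maximum loss: $188.3k.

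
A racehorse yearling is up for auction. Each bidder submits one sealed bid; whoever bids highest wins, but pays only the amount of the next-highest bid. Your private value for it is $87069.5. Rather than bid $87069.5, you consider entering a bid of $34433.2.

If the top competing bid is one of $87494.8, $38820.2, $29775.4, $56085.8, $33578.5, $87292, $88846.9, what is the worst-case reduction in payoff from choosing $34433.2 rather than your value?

$48249.3

$87494.8: same outcome either way → loss $0.
$38820.2: truthful gives $48249.3, deviation gives $0 → loss $48249.3.
$29775.4: same outcome either way → loss $0.
$56085.8: truthful gives $30983.7, deviation gives $0 → loss $30983.7.
$33578.5: same outcome either way → loss $0.
$87292: same outcome either way → loss $0.
$88846.9: same outcome either way → loss $0.
Maximum loss: $48249.3.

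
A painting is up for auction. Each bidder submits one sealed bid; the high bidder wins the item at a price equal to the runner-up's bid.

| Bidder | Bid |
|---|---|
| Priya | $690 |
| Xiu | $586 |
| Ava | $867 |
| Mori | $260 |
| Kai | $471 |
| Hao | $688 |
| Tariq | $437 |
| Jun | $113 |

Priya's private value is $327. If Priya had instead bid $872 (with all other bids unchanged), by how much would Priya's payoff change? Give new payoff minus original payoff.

−$540

The highest bid among the other bidders is $867; Priya's bid doesn't change that.
Original bid $690: Priya is not highest (top rival bid is $867); payoff $0.
Alternative bid $872: Priya is highest, pays the top rival bid $867; payoff $327 − $867 = −$540.
Change in payoff = −$540 − ($0) = −$540.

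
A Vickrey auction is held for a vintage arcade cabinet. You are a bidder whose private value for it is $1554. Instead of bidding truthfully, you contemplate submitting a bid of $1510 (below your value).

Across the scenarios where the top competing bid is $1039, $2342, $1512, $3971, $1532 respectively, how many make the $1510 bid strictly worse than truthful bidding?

The deviation hurts exactly when the highest competing bid lies strictly between $1510 and $1554 — underbidding then forfeits a profitable win.
$1039: below both → same outcome either way.
$2342: above both → same outcome either way.
$1512: inside the interval → strictly worse (loss $42).
$3971: above both → same outcome either way.
$1532: inside the interval → strictly worse (loss $22).
Count: 2.

2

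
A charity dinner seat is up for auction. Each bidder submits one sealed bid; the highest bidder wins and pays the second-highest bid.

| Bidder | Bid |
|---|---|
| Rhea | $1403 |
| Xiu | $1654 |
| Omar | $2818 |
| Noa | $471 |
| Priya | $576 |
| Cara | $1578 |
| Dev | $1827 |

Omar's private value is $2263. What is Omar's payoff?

$436

Highest bid: Omar at $2818, so Omar wins.
Second-highest bid: Dev at $1827 — that is the price the winner pays.
Omar's payoff = value − price = $2263 − $1827 = $436.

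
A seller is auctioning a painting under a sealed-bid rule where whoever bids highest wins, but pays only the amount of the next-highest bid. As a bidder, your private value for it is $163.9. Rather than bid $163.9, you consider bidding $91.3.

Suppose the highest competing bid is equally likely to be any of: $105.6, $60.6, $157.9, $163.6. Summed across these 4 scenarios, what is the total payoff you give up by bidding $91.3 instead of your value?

$64.6

The deviation costs you only when the competing bid falls strictly between $91.3 and $163.9; elsewhere both bids give the same outcome.
$105.6: truthful payoff $58.3, deviation payoff $0 → loss $58.3.
$60.6: outcomes coincide → loss $0.
$157.9: truthful payoff $6, deviation payoff $0 → loss $6.
$163.6: truthful payoff $0.3, deviation payoff $0 → loss $0.3.
Total loss = $58.3 + $6 + $0.3 = $64.6.
Because the price is fixed by the runner-up's bid, deviating from your value can only change a good outcome into a bad one — never the reverse.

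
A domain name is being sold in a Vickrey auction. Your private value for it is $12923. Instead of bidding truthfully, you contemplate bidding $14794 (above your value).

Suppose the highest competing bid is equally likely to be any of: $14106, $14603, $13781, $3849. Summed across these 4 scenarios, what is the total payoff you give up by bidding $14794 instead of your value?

The deviation costs you only when the competing bid falls strictly between $12923 and $14794; elsewhere both bids give the same outcome.
$14106: truthful payoff $0, deviation payoff −$1183 → loss $1183.
$14603: truthful payoff $0, deviation payoff −$1680 → loss $1680.
$13781: truthful payoff $0, deviation payoff −$858 → loss $858.
$3849: outcomes coincide → loss $0.
Total loss = $1183 + $1680 + $858 = $3721.

$3721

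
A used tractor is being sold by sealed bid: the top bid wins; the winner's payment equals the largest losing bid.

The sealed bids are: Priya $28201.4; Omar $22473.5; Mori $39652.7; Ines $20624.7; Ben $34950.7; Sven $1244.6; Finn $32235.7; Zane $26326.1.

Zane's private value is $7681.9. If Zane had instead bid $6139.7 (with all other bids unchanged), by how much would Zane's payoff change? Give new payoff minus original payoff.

$0

The highest bid among the other bidders is $39652.7; Zane's bid doesn't change that.
Original bid $26326.1: Zane is not highest (top rival bid is $39652.7); payoff $0.
Alternative bid $6139.7: Zane is not highest (top rival bid is $39652.7); payoff $0.
Change in payoff = $0 − ($0) = $0.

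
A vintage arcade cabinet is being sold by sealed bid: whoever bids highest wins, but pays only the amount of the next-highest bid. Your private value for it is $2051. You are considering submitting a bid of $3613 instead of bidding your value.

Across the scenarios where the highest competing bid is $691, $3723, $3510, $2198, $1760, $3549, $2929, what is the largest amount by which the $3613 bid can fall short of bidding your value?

$1498

$691: same outcome either way → loss $0.
$3723: same outcome either way → loss $0.
$3510: truthful gives $0, deviation gives −$1459 → loss $1459.
$2198: truthful gives $0, deviation gives −$147 → loss $147.
$1760: same outcome either way → loss $0.
$3549: truthful gives $0, deviation gives −$1498 → loss $1498.
$2929: truthful gives $0, deviation gives −$878 → loss $878.
Maximum loss: $1498.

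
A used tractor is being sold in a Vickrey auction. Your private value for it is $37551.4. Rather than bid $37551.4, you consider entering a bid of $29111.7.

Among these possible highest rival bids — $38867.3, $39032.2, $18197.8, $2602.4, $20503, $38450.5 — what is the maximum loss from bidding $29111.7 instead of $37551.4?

$38867.3: same outcome either way → loss $0.
$39032.2: same outcome either way → loss $0.
$18197.8: same outcome either way → loss $0.
$2602.4: same outcome either way → loss $0.
$20503: same outcome either way → loss $0.
$38450.5: same outcome either way → loss $0.
Maximum loss: $0.

$0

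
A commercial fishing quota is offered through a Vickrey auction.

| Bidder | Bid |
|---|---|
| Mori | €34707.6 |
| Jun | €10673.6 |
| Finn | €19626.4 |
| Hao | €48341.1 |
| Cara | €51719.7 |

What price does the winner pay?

Highest bid: Cara at €51719.7, so Cara wins.
Second-highest bid: Hao at €48341.1 — that is the price the winner pays.

€48341.1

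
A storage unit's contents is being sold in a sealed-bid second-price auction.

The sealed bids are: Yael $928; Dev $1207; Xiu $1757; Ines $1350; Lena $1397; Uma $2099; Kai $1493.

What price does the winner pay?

$1757

Highest bid: Uma at $2099, so Uma wins.
Second-highest bid: Xiu at $1757 — that is the price the winner pays.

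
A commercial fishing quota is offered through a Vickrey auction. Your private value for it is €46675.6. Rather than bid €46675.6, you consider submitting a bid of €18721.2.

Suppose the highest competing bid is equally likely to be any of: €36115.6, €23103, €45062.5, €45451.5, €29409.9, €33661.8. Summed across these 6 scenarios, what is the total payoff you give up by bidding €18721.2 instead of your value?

€67249.3

The deviation costs you only when the competing bid falls strictly between €18721.2 and €46675.6; elsewhere both bids give the same outcome.
€36115.6: truthful payoff €10560, deviation payoff €0 → loss €10560.
€23103: truthful payoff €23572.6, deviation payoff €0 → loss €23572.6.
€45062.5: truthful payoff €1613.1, deviation payoff €0 → loss €1613.1.
€45451.5: truthful payoff €1224.1, deviation payoff €0 → loss €1224.1.
€29409.9: truthful payoff €17265.7, deviation payoff €0 → loss €17265.7.
€33661.8: truthful payoff €13013.8, deviation payoff €0 → loss €13013.8.
Total loss = €10560 + €23572.6 + €1613.1 + €1224.1 + €17265.7 + €13013.8 = €67249.3.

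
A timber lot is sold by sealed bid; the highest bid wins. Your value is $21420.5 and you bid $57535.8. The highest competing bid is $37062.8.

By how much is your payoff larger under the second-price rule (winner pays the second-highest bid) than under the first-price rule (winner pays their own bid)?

You have the highest bid, so you win under either rule.
Second-price: pay $37062.8 → payoff −$15642.3.
First-price: pay your own bid $57535.8 → payoff −$36115.3.
Difference = −$15642.3 − (−$36115.3) = $20473.

$20473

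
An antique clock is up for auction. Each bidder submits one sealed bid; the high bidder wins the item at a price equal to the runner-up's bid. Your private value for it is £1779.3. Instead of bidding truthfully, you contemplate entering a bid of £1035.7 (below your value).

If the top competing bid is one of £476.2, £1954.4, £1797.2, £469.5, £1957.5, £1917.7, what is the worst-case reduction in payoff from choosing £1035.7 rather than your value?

£0

£476.2: same outcome either way → loss £0.
£1954.4: same outcome either way → loss £0.
£1797.2: same outcome either way → loss £0.
£469.5: same outcome either way → loss £0.
£1957.5: same outcome either way → loss £0.
£1917.7: same outcome either way → loss £0.
Maximum loss: £0.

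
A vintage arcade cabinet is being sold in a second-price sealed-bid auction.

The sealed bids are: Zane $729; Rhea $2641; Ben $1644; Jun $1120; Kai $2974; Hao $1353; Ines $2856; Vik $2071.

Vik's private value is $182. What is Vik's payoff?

Highest bid: Kai at $2974, so Kai wins.
Second-highest bid: Ines at $2856 — that is the price the winner pays.
Vik did not win, so Vik pays nothing and receives nothing: payoff $0.

$0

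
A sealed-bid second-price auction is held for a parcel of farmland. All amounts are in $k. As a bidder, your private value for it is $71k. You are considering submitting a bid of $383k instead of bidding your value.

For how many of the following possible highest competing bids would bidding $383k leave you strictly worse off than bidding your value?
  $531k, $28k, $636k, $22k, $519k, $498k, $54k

The deviation hurts exactly when the highest competing bid lies strictly between $71k and $383k — overbidding then wins at a price above your value.
$531k: above both → same outcome either way.
$28k: below both → same outcome either way.
$636k: above both → same outcome either way.
$22k: below both → same outcome either way.
$519k: above both → same outcome either way.
$498k: above both → same outcome either way.
$54k: below both → same outcome either way.
Count: 0.

0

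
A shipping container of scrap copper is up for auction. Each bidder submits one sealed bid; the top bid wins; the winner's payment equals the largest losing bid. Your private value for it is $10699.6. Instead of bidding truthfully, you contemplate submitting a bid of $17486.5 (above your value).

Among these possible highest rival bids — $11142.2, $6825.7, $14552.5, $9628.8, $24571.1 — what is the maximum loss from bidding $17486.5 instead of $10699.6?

$11142.2: truthful gives $0, deviation gives −$442.6 → loss $442.6.
$6825.7: same outcome either way → loss $0.
$14552.5: truthful gives $0, deviation gives −$3852.9 → loss $3852.9.
$9628.8: same outcome either way → loss $0.
$24571.1: same outcome either way → loss $0.
Maximum loss: $3852.9.

$3852.9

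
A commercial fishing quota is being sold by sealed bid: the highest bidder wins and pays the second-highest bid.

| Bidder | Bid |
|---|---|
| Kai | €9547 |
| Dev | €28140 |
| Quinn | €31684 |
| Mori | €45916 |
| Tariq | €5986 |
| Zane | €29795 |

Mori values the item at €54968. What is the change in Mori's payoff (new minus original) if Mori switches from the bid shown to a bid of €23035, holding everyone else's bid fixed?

The highest bid among the other bidders is €31684; Mori's bid doesn't change that.
Original bid €45916: Mori is highest, pays the top rival bid €31684; payoff €54968 − €31684 = €23284.
Alternative bid €23035: Mori is not highest (top rival bid is €31684); payoff €0.
Change in payoff = €0 − (€23284) = −€23284.

−€23284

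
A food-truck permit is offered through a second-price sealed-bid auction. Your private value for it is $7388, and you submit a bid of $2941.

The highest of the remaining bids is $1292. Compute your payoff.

$6096

Your bid $2941 exceeds the highest competing bid $1292, so you win.
In a second-price auction the winner pays the second-highest bid, $1292.
Payoff = value − price = $7388 − $1292 = $6096.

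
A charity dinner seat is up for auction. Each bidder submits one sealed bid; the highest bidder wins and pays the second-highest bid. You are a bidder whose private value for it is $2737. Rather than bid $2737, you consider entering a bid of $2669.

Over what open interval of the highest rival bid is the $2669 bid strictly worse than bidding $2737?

If the competing bid is below $2669, both bids win at the same price — no difference.
If it is above $2737, both bids lose — no difference.
If it lies strictly between $2669 and $2737, bidding your value wins at a price below your value (positive payoff) while bidding $2669 loses (payoff 0).
So the deviation strictly hurts on the open interval ($2669, $2737).
Because the price is fixed by the runner-up's bid, deviating from your value can only change a good outcome into a bad one — never the reverse.

($2669, $2737)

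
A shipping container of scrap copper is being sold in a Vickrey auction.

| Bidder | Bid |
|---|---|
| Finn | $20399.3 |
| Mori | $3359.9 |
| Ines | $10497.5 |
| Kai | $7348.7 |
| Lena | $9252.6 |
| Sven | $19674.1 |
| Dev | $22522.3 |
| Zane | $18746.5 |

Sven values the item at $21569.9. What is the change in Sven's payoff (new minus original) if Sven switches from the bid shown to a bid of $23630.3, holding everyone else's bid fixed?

The highest bid among the other bidders is $22522.3; Sven's bid doesn't change that.
Original bid $19674.1: Sven is not highest (top rival bid is $22522.3); payoff $0.
Alternative bid $23630.3: Sven is highest, pays the top rival bid $22522.3; payoff $21569.9 − $22522.3 = −$952.4.
Change in payoff = −$952.4 − ($0) = −$952.4.

−$952.4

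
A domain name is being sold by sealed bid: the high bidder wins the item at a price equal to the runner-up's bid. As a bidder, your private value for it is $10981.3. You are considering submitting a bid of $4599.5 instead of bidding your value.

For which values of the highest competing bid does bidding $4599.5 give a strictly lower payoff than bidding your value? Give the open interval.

If the competing bid is below $4599.5, both bids win at the same price — no difference.
If it is above $10981.3, both bids lose — no difference.
If it lies strictly between $4599.5 and $10981.3, bidding your value wins at a price below your value (positive payoff) while bidding $4599.5 loses (payoff 0).
So the deviation strictly hurts on the open interval ($4599.5, $10981.3).

($4599.5, $10981.3)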